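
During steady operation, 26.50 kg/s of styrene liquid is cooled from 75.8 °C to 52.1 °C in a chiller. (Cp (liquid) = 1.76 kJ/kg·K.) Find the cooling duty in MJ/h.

Q = ṁ·Cp·ΔT = 26.50 × 1.76 × (52.1 − 75.8) = -1105.4 kJ/s
Cooling duty = 3979.3 MJ/h

Q_c = 3980 MJ/h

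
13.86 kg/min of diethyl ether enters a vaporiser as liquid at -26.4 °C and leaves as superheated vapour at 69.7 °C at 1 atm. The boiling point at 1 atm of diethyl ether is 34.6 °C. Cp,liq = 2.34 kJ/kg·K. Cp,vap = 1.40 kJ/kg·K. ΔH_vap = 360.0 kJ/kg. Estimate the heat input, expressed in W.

liquid -26.4→34.6 °C: 142.74 kJ/kg
vaporisation at 34.6 °C: 360 kJ/kg
vapour 34.6→69.7 °C: 49.14 kJ/kg
Δh = 142.74 + 360 + 49.14 = 551.88 kJ/kg
Q = ṁ·Δh = 13.86 kg/min × 551.88 kJ/kg = 7649.1 kJ/min
|Q| = 127.48 kW = 127480 W

Q = 127000 W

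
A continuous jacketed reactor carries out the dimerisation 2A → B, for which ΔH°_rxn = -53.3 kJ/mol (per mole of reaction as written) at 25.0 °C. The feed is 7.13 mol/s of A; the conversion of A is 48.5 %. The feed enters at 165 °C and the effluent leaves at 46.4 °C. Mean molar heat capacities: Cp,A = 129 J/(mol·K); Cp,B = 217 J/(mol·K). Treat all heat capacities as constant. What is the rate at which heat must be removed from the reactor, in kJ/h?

Q_out = 730000 kJ/h

Extent of reaction ξ = 0.485 × 7.13 / 2 = 1.729 mol/s
Reaction term: ξ·ΔH°_rxn = 1.729 × -53.3 = -92.157 kJ/s
Sensible, feed 165→25 °C: -128.77 kJ/s
Outlet flows (mol/s): A 3.6719, B 1.729
Sensible, products 25→46.4 °C: 18.166 kJ/s
Q = ΔH = -202.76 kJ/s = -202.76 kW
Heat removed = 729930 kJ/h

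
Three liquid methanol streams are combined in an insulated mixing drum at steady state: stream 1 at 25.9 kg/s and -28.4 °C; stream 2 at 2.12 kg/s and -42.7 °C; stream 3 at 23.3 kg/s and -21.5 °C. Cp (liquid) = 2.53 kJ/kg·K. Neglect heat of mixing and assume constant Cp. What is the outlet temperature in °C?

Adiabatic, steady state ⇒ Σ ṁᵢCp,ᵢ(T_out − Tᵢ) = 0
T_out = Σ ṁᵢCp,ᵢTᵢ / Σ ṁᵢCp,ᵢ
      = -3357.4 / 129.84 = -25.858 °C

T_out = -25.9 °C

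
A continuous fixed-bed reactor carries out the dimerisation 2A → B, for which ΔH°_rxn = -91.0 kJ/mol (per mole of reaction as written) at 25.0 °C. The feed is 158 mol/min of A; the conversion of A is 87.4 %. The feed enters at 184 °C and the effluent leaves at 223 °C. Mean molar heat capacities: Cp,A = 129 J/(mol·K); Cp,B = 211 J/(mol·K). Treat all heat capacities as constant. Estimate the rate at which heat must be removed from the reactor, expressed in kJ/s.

Extent of reaction ξ = 0.874 × 158 / 2 = 69.046 mol/min
Reaction term: ξ·ΔH°_rxn = 69.046 × -91.0 = -6283.2 kJ/min
Sensible, feed 184→25 °C: -3240.7 kJ/min
Outlet flows (mol/min): A 19.908, B 69.046
Sensible, products 25→223 °C: 3393.1 kJ/min
Q = ΔH = -6130.8 kJ/min = -102.18 kW
Heat removed = 102.18 kJ/s

Q_out = 102 kJ/s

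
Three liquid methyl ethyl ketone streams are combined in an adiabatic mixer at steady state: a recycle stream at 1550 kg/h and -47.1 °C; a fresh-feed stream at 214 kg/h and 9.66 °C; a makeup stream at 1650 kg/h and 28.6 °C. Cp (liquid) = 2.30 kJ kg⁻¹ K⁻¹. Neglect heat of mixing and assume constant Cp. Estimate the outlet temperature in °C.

T_out = -6.96 °C

Adiabatic, steady state ⇒ Σ ṁᵢCp,ᵢ(T_out − Tᵢ) = 0
Σ ṁᵢCp,ᵢTᵢ = 1550×2.30×-47.1 + 214×2.30×9.66 + 1650×2.30×28.6 = -54620
Σ ṁᵢCp,ᵢ = 1550×2.30 + 214×2.30 + 1650×2.30 = 7852.2
T_out = -54620 / 7852.2 = -6.956 °C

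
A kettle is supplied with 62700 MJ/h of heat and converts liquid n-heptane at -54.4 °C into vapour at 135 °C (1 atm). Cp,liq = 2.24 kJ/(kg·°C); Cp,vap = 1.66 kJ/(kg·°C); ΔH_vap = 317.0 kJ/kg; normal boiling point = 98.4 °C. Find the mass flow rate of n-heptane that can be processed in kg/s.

ṁ = 24.2 kg/s

Δh = 2.24×(98.4−-54.4) + 317.0 + 1.66×(135−98.4) = 720.03 kJ/kg
Q = 62700 MJ/h = 17417 kJ/s = 17417 kJ/s
ṁ = Q/Δh = 17417 / 720.03 = 24.189 kg/s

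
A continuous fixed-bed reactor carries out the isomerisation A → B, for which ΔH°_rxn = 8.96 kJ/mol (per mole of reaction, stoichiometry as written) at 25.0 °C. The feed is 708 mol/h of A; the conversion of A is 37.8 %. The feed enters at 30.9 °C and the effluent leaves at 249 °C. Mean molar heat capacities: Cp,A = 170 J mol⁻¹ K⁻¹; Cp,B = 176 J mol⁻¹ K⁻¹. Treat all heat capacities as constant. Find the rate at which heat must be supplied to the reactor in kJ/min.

Q_in = 483 kJ/min

Extent of reaction ξ = 0.378 × 708 = 267.62 mol/h
Reaction term: ξ·ΔH°_rxn = 267.62 × 8.96 = 2397.9 kJ/h
Sensible, feed 30.9→25 °C: -710.12 kJ/h
Outlet flows (mol/h): A 440.38, B 267.62
Sensible, products 25→249 °C: 27320 kJ/h
Q = ΔH = 29008 kJ/h = 8.0578 kW
Heat supplied = 483.47 kJ/min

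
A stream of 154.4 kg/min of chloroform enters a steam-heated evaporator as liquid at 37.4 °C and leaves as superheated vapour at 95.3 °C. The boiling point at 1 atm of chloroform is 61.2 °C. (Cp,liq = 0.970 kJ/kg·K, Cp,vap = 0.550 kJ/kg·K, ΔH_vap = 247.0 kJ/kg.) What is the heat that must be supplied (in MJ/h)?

liquid 37.4→61.2 °C: 23.086 kJ/kg
vaporisation at 61.2 °C: 247 kJ/kg
vapour 61.2→95.3 °C: 18.755 kJ/kg
Δh = 23.086 + 247 + 18.755 = 288.84 kJ/kg
Q = ṁ·Δh = 154.4 kg/min × 288.84 kJ/kg = 44597 kJ/min
|Q| = 743.28 kW = 2675.8 MJ/h

Q = 2680 MJ/h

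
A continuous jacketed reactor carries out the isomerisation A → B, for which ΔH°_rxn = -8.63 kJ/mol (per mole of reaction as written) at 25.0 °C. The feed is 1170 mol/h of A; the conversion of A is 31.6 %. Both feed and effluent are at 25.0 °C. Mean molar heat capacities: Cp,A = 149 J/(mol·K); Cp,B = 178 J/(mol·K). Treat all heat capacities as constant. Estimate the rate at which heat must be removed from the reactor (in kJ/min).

Extent of reaction ξ = 0.316 × 1170 = 369.72 mol/h
Reaction term: ξ·ΔH°_rxn = 369.72 × -8.63 = -3190.7 kJ/h
Q = ΔH = -3190.7 kJ/h = -0.8863 kW
Heat removed = 53.178 kJ/min

Q_out = 53.2 kJ/min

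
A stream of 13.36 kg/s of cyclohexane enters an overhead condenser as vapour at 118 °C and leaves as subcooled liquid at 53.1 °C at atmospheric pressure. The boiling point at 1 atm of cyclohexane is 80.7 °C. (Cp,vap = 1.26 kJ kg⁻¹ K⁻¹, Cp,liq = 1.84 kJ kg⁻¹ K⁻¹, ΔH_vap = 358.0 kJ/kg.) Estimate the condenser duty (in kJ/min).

Q_c = 365000 kJ/min

vapour 118→80.7 °C: -46.998 kJ/kg
condensation at 80.7 °C: -358 kJ/kg
liquid 80.7→53.1 °C: -50.784 kJ/kg
Δh = -46.998 + -358 + -50.784 = -455.78 kJ/kg
Q = ṁ·Δh = 13.36 kg/s × -455.78 kJ/kg = -6089.2 kJ/s
|Q| = 6089.2 kW = 365350 kJ/min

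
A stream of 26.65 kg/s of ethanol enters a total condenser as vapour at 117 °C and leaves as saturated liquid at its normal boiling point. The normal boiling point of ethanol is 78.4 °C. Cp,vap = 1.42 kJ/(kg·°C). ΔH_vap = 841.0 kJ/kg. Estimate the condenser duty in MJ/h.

vapour 117→78.4 °C: -54.812 kJ/kg
condensation at 78.4 °C: -841 kJ/kg
Δh = -54.812 + -841 = -895.81 kJ/kg
Q = ṁ·Δh = 26.65 kg/s × -895.81 kJ/kg = -23873 kJ/s
|Q| = 23873 kW = 85944 MJ/h

Q_c = 85900 MJ/h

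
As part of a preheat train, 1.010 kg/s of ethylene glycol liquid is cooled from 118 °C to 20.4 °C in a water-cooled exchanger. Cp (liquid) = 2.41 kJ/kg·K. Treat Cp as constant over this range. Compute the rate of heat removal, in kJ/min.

Q = ṁ·Cp·ΔT = 1.010 × 2.41 × (20.4 − 118) = -237.57 kJ/s
Cooling duty = 14254 kJ/min

Q_c = 14300 kJ/min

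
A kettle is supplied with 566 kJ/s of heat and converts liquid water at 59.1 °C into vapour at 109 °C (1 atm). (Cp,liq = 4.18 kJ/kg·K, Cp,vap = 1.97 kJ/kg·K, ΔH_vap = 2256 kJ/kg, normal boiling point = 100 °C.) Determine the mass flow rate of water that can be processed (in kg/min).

Δh = 4.18×(100−59.1) + 2256 + 1.97×(109−100) = 2444.7 kJ/kg
Q = 566 kJ/s = 566 kJ/s = 33960 kJ/min
ṁ = Q/Δh = 33960 / 2444.7 = 13.891 kg/min

ṁ = 13.9 kg/min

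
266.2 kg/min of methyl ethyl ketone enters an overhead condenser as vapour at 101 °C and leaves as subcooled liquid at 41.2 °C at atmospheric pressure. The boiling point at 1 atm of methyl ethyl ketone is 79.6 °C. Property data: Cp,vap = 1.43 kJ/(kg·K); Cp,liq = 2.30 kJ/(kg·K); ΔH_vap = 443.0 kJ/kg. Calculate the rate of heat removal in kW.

vapour 101→79.6 °C: -30.602 kJ/kg
condensation at 79.6 °C: -443 kJ/kg
liquid 79.6→41.2 °C: -88.32 kJ/kg
Δh = -30.602 + -443 + -88.32 = -561.92 kJ/kg
Q = ṁ·Δh = 266.2 kg/min × -561.92 kJ/kg = -149580 kJ/min
|Q| = 2493.1 kW

Q_c = 2490 kW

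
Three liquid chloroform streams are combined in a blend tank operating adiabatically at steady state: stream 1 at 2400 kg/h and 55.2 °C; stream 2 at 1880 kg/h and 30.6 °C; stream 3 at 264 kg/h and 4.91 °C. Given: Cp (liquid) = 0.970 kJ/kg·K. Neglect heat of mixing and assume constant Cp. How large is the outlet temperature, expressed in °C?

Energy balance with Q = 0: Σ ṁᵢCp,ᵢ(T_out − Tᵢ) = 0
Σ ṁᵢCp,ᵢTᵢ = 2400×0.970×55.2 + 1880×0.970×30.6 + 264×0.970×4.91 = 185570
Σ ṁᵢCp,ᵢ = 2400×0.970 + 1880×0.970 + 264×0.970 = 4407.7
T_out = 185570 / 4407.7 = 42.1 °C

T_out = 42.1 °C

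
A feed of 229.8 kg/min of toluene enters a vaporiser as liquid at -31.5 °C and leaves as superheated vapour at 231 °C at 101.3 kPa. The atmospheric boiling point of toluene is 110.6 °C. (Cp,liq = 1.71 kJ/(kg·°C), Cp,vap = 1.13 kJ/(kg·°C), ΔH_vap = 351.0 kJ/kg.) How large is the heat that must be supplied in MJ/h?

liquid -31.5→110.6 °C: 242.99 kJ/kg
vaporisation at 110.6 °C: 351 kJ/kg
vapour 110.6→231 °C: 136.05 kJ/kg
Δh = 242.99 + 351 + 136.05 = 730.04 kJ/kg
Q = ṁ·Δh = 229.8 kg/min × 730.04 kJ/kg = 167760 kJ/min
|Q| = 2796.1 kW = 10066 MJ/h

Q = 10100 MJ/h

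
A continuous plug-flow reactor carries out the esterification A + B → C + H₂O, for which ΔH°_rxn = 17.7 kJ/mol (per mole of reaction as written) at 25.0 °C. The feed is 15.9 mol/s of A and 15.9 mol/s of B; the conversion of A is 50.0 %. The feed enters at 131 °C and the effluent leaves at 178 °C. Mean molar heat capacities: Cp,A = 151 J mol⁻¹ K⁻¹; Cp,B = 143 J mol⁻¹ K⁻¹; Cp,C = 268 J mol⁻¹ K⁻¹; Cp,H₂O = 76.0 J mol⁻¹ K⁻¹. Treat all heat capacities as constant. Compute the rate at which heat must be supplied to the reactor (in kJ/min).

Extent of reaction ξ = 0.500 × 15.9 = 7.95 mol/s
Reaction term: ξ·ΔH°_rxn = 7.95 × 17.7 = 140.72 kJ/s
Sensible, feed 131→25 °C: -495.51 kJ/s
Outlet flows (mol/s): A 7.95, B 7.95, C 7.95, H₂O 7.95
Sensible, products 25→178 °C: 776.03 kJ/s
Q = ΔH = 421.24 kJ/s = 421.24 kW
Heat supplied = 25274 kJ/min

Q_in = 25300 kJ/min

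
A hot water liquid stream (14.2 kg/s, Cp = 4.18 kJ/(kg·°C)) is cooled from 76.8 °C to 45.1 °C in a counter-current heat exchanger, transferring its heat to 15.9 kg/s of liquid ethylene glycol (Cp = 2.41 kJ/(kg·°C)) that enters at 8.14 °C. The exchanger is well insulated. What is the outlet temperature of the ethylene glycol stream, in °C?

Heat released by hot stream: Q = 14.2 × 4.18 × (76.8 − 45.1) = 1881.6 kJ/s
Energy balance on cold side (adiabatic exchanger): Q = ṁ_c·Cp_c·(T_c,out − T_c,in)
T_c,out = 8.14 + 1881.6/(15.9 × 2.41) = 57.243 °C

T_c,out = 57.2 °C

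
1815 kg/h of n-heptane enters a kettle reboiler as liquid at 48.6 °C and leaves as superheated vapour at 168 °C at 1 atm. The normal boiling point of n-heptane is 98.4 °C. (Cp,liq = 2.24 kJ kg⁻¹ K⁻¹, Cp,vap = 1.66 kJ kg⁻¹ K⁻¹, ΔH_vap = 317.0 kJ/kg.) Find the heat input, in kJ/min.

liquid 48.6→98.4 °C: 111.55 kJ/kg
vaporisation at 98.4 °C: 317 kJ/kg
vapour 98.4→168 °C: 115.54 kJ/kg
Δh = 111.55 + 317 + 115.54 = 544.09 kJ/kg
Q = ṁ·Δh = 1815 kg/h × 544.09 kJ/kg = 987520 kJ/h
|Q| = 274.31 kW = 16459 kJ/min

Q = 16500 kJ/min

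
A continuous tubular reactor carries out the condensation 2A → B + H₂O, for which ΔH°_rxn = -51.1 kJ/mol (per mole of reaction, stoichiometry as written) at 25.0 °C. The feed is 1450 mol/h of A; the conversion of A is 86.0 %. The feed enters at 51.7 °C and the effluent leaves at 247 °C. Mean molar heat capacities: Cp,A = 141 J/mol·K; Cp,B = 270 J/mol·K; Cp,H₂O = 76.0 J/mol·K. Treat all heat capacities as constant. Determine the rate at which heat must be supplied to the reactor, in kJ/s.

Extent of reaction ξ = 0.860 × 1450 / 2 = 623.5 mol/h
Reaction term: ξ·ΔH°_rxn = 623.5 × -51.1 = -31861 kJ/h
Sensible, feed 51.7→25 °C: -5458.8 kJ/h
Outlet flows (mol/h): A 203, B 623.5, H₂O 623.5
Sensible, products 25→247 °C: 54247 kJ/h
Q = ΔH = 16927 kJ/h = 4.7019 kW
Heat supplied = 4.7019 kJ/s

Q_in = 4.70 kJ/s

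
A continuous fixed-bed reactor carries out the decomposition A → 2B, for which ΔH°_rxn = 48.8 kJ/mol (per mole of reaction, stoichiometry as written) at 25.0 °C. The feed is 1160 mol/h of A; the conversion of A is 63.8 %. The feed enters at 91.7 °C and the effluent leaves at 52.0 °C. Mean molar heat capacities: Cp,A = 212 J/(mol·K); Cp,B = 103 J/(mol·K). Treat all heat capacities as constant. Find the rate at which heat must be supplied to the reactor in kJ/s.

Extent of reaction ξ = 0.638 × 1160 = 740.08 mol/h
Reaction term: ξ·ΔH°_rxn = 740.08 × 48.8 = 36116 kJ/h
Sensible, feed 91.7→25 °C: -16403 kJ/h
Outlet flows (mol/h): A 419.92, B 1480.2
Sensible, products 25→52.0 °C: 6519.9 kJ/h
Q = ΔH = 26233 kJ/h = 7.2869 kW
Heat supplied = 7.2869 kJ/s

Q_in = 7.29 kJ/s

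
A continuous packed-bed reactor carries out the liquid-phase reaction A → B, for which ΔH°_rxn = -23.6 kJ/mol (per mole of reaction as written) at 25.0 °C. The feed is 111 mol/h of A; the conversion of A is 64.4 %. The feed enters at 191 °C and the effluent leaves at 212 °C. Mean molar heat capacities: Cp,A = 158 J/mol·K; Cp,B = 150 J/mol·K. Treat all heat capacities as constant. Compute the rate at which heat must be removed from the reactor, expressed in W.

Q_out = 396 W

Extent of reaction ξ = 0.644 × 111 = 71.484 mol/h
Reaction term: ξ·ΔH°_rxn = 71.484 × -23.6 = -1687 kJ/h
Sensible, feed 191→25 °C: -2911.3 kJ/h
Outlet flows (mol/h): A 39.516, B 71.484
Sensible, products 25→212 °C: 3172.7 kJ/h
Q = ΔH = -1425.7 kJ/h = -0.39602 kW
Heat removed = 396.02 W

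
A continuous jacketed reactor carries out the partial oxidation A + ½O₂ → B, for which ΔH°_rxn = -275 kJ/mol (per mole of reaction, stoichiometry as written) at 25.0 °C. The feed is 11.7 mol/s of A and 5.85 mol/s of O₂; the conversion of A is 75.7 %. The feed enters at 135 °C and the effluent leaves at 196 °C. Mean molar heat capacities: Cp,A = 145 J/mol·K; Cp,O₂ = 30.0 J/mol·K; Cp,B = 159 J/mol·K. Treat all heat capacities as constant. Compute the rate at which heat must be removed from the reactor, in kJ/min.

Extent of reaction ξ = 0.757 × 11.7 = 8.8569 mol/s
Reaction term: ξ·ΔH°_rxn = 8.8569 × -275 = -2435.6 kJ/s
Sensible, feed 135→25 °C: -205.92 kJ/s
Outlet flows (mol/s): A 2.8431, O₂ 1.4215, B 8.8569
Sensible, products 25→196 °C: 318.6 kJ/s
Q = ΔH = -2323 kJ/s = -2323 kW
Heat removed = 139380 kJ/min

Q_out = 139000 kJ/min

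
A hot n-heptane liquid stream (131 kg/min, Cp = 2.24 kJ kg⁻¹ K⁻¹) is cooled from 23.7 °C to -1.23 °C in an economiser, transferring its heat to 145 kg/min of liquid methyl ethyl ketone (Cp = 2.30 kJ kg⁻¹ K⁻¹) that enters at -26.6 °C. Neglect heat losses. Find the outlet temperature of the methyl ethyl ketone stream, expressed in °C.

T_c,out = -4.66 °C

Heat released by hot stream: Q = 131 × 2.24 × (23.7 − -1.23) = 7315.5 kJ/min
Energy balance on cold side (adiabatic exchanger): Q = ṁ_c·Cp_c·(T_c,out − T_c,in)
T_c,out = -26.6 + 7315.5/(145 × 2.30) = -4.6646 °C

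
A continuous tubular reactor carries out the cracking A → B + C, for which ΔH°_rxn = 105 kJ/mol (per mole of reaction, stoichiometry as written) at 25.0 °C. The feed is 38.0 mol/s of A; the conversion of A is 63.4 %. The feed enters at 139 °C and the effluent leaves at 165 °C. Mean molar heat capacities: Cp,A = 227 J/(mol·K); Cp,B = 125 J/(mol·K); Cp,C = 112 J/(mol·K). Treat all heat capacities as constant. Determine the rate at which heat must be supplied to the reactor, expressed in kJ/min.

Extent of reaction ξ = 0.634 × 38.0 = 24.092 mol/s
Reaction term: ξ·ΔH°_rxn = 24.092 × 105 = 2529.7 kJ/s
Sensible, feed 139→25 °C: -983.36 kJ/s
Outlet flows (mol/s): A 13.908, B 24.092, C 24.092
Sensible, products 25→165 °C: 1241.4 kJ/s
Q = ΔH = 2787.7 kJ/s = 2787.7 kW
Heat supplied = 167260 kJ/min

Q_in = 167000 kJ/min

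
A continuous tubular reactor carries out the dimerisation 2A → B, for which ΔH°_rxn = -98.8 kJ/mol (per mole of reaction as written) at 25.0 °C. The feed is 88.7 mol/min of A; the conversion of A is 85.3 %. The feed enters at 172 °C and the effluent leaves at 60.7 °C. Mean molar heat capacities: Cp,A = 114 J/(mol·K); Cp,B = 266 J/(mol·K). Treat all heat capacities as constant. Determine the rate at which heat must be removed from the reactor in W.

Extent of reaction ξ = 0.853 × 88.7 / 2 = 37.831 mol/min
Reaction term: ξ·ΔH°_rxn = 37.831 × -98.8 = -3737.7 kJ/min
Sensible, feed 172→25 °C: -1486.4 kJ/min
Outlet flows (mol/min): A 13.039, B 37.831
Sensible, products 25→60.7 °C: 412.31 kJ/min
Q = ΔH = -4811.8 kJ/min = -80.196 kW
Heat removed = 80196 W

Q_out = 80200 W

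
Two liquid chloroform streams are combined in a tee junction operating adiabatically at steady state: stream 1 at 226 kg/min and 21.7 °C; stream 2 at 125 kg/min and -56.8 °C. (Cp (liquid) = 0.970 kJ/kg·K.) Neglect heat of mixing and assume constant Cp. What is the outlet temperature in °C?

T_out = -6.26 °C

No heat crosses the boundary, so H_out = H_in.
T_out = Σ ṁᵢCp,ᵢTᵢ / Σ ṁᵢCp,ᵢ
      = -2129.9 / 340.47 = -6.2558 °C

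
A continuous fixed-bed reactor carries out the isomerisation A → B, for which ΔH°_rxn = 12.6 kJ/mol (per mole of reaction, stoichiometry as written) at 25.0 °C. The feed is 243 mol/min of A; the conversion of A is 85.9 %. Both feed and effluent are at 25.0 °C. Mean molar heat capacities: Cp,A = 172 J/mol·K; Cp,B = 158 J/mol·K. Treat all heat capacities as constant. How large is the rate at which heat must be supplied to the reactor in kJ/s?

Q_in = 43.8 kJ/s

Extent of reaction ξ = 0.859 × 243 = 208.74 mol/min
Reaction term: ξ·ΔH°_rxn = 208.74 × 12.6 = 2630.1 kJ/min
Q = ΔH = 2630.1 kJ/min = 43.835 kW
Heat supplied = 43.835 kJ/s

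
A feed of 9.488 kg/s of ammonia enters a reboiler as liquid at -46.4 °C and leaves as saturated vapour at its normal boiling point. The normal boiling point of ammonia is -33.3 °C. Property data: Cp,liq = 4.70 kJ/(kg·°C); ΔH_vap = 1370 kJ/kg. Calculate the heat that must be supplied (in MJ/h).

Q = 48900 MJ/h

liquid -46.4→-33.3 °C: 61.57 kJ/kg
vaporisation at -33.3 °C: 1370 kJ/kg
Δh = 61.57 + 1370 = 1431.6 kJ/kg
Q = ṁ·Δh = 9.488 kg/s × 1431.6 kJ/kg = 13583 kJ/s
|Q| = 13583 kW = 48898 MJ/h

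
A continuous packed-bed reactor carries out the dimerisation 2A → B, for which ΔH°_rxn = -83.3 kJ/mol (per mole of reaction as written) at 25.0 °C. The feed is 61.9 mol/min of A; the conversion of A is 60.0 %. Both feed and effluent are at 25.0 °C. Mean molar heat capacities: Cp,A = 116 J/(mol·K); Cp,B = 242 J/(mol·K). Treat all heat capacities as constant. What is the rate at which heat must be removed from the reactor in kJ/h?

Q_out = 92800 kJ/h

Extent of reaction ξ = 0.600 × 61.9 / 2 = 18.57 mol/min
Reaction term: ξ·ΔH°_rxn = 18.57 × -83.3 = -1546.9 kJ/min
Q = ΔH = -1546.9 kJ/min = -25.781 kW
Heat removed = 92813 kJ/h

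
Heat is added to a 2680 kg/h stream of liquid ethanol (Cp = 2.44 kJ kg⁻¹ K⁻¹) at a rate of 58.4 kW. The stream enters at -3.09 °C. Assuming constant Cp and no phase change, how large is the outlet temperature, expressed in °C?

Q = 58.4 kW = 210240 kJ/h
ΔT = Q/(ṁ·Cp) = 210240/(2680×2.44) = 32.151 K
T_out = -3.09 + 32.151 = 29.061 °C

T_out = 29.1 °C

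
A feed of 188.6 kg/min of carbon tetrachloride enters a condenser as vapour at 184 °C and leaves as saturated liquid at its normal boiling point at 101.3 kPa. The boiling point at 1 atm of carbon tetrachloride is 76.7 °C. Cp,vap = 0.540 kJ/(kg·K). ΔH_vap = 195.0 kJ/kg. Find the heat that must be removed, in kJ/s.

vapour 184→76.7 °C: -57.942 kJ/kg
condensation at 76.7 °C: -195 kJ/kg
Δh = -57.942 + -195 = -252.94 kJ/kg
Q = ṁ·Δh = 188.6 kg/min × -252.94 kJ/kg = -47705 kJ/min
|Q| = 795.08 kW

Q_c = 795 kJ/s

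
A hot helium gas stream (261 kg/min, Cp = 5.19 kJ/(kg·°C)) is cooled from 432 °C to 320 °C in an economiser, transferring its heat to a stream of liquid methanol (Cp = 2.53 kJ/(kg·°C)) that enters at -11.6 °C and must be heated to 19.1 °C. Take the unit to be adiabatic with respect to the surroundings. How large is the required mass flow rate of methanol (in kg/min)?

ṁ_c = 1950 kg/min

Heat released by hot stream: Q = 261 × 5.19 × (432 − 320) = 151710 kJ/min
Energy balance on cold side (adiabatic exchanger): Q = ṁ_c·Cp_c·(T_c,out − T_c,in)
ṁ_c = 151710 / [2.53 × (19.1 − -11.6)] = 1953.3 kg/min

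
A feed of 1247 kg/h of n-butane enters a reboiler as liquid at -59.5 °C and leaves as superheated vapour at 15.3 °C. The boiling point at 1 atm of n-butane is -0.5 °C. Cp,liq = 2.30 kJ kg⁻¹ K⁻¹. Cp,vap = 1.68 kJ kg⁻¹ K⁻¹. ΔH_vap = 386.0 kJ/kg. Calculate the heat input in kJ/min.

liquid -59.5→-0.5 °C: 135.7 kJ/kg
vaporisation at -0.5 °C: 386 kJ/kg
vapour -0.5→15.3 °C: 26.544 kJ/kg
Δh = 135.7 + 386 + 26.544 = 548.24 kJ/kg
Q = ṁ·Δh = 1247 kg/h × 548.24 kJ/kg = 683660 kJ/h
|Q| = 189.91 kW = 11394 kJ/min

Q = 11400 kJ/min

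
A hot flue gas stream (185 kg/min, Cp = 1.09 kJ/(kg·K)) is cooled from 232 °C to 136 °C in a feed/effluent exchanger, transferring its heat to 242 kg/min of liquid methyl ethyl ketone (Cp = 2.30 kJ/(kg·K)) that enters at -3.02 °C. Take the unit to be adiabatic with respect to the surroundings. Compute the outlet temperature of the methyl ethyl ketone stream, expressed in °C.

T_c,out = 31.8 °C

Heat released by hot stream: Q = 185 × 1.09 × (232 − 136) = 19358 kJ/min
Energy balance on cold side (adiabatic exchanger): Q = ṁ_c·Cp_c·(T_c,out − T_c,in)
T_c,out = -3.02 + 19358/(242 × 2.30) = 31.76 °C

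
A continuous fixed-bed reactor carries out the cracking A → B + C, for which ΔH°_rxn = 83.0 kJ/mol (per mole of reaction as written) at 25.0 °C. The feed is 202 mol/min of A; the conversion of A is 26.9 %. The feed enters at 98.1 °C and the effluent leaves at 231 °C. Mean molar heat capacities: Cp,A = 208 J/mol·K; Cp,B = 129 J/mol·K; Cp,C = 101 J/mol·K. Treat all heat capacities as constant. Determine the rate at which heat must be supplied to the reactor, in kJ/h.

Q_in = 620000 kJ/h

Extent of reaction ξ = 0.269 × 202 = 54.338 mol/min
Reaction term: ξ·ΔH°_rxn = 54.338 × 83.0 = 4510.1 kJ/min
Sensible, feed 98.1→25 °C: -3071.4 kJ/min
Outlet flows (mol/min): A 147.66, B 54.338, C 54.338
Sensible, products 25→231 °C: 8901.6 kJ/min
Q = ΔH = 10340 kJ/min = 172.34 kW
Heat supplied = 620410 kJ/h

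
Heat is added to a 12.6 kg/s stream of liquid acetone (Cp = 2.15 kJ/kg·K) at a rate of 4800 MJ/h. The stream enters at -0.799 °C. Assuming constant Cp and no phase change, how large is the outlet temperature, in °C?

Q = 4800 MJ/h = 1333.3 kJ/s
ΔT = Q/(ṁ·Cp) = 1333.3/(12.6×2.15) = 49.219 K
T_out = -0.799 + 49.219 = 48.42 °C

T_out = 48.4 °C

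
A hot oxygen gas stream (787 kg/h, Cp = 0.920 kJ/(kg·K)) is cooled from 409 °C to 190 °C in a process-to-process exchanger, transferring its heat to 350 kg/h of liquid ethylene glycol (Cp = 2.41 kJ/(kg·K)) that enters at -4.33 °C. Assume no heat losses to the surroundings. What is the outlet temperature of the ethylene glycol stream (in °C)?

Heat released by hot stream: Q = 787 × 0.920 × (409 − 190) = 158560 kJ/h
Energy balance on cold side (adiabatic exchanger): Q = ṁ_c·Cp_c·(T_c,out − T_c,in)
T_c,out = -4.33 + 158560/(350 × 2.41) = 183.65 °C

T_c,out = 184 °C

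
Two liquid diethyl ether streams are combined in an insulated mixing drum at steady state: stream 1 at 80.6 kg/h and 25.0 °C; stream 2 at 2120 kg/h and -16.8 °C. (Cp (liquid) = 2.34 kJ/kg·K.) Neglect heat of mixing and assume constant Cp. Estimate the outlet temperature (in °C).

T_out = -15.3 °C

Energy balance with Q = 0: Σ ṁᵢCp,ᵢ(T_out − Tᵢ) = 0
Σ ṁᵢCp,ᵢTᵢ = 80.6×2.34×25.0 + 2120×2.34×-16.8 = -78626
Σ ṁᵢCp,ᵢ = 80.6×2.34 + 2120×2.34 = 5149.4
T_out = -78626 / 5149.4 = -15.269 °C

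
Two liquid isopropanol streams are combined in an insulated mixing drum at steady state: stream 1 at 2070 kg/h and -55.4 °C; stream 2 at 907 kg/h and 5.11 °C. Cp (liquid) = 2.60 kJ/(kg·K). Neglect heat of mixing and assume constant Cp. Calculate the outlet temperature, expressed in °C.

T_out = -37.0 °C

Adiabatic, steady state ⇒ Σ ṁᵢCp,ᵢ(T_out − Tᵢ) = 0
Σ ṁᵢCp,ᵢTᵢ = 2070×2.60×-55.4 + 907×2.60×5.11 = -286110
Σ ṁᵢCp,ᵢ = 2070×2.60 + 907×2.60 = 7740.2
T_out = -286110 / 7740.2 = -36.964 °C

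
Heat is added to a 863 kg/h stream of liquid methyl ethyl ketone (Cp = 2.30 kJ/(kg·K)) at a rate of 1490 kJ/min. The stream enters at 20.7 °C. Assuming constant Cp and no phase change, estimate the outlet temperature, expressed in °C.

T_out = 65.7 °C

Q = 1490 kJ/min = 89400 kJ/h
ΔT = Q/(ṁ·Cp) = 89400/(863×2.30) = 45.04 K
T_out = 20.7 + 45.04 = 65.74 °C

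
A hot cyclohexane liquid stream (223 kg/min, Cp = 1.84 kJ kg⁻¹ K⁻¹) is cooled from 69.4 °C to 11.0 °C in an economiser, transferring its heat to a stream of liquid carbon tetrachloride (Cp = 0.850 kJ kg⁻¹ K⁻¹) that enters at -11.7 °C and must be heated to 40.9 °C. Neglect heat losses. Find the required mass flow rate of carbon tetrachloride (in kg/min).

ṁ_c = 536 kg/min

Heat released by hot stream: Q = 223 × 1.84 × (69.4 − 11.0) = 23963 kJ/min
Energy balance on cold side (adiabatic exchanger): Q = ṁ_c·Cp_c·(T_c,out − T_c,in)
ṁ_c = 23963 / [0.850 × (40.9 − -11.7)] = 535.96 kg/min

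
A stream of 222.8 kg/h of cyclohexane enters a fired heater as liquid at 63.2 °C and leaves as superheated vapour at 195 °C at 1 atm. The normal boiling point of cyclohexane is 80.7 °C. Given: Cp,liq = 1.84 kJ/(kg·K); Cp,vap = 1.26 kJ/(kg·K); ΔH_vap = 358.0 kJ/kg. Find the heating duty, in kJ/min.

Q = 1980 kJ/min

liquid 63.2→80.7 °C: 32.2 kJ/kg
vaporisation at 80.7 °C: 358 kJ/kg
vapour 80.7→195 °C: 144.02 kJ/kg
Δh = 32.2 + 358 + 144.02 = 534.22 kJ/kg
Q = ṁ·Δh = 222.8 kg/h × 534.22 kJ/kg = 119020 kJ/h
|Q| = 33.062 kW = 1983.7 kJ/min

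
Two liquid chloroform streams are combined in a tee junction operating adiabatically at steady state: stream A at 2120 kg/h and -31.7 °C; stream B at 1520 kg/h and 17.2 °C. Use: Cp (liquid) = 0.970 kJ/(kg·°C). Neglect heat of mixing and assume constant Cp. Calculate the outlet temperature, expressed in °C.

T_out = -11.3 °C

No heat crosses the boundary, so H_out = H_in.
T_out = Σ ṁᵢCp,ᵢTᵢ / Σ ṁᵢCp,ᵢ
      = -39828 / 3530.8 = -11.28 °C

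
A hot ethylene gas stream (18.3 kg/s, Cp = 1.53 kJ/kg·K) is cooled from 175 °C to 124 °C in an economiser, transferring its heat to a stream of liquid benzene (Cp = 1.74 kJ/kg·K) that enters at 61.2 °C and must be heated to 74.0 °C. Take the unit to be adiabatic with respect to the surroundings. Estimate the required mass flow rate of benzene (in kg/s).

ṁ_c = 64.1 kg/s

Heat released by hot stream: Q = 18.3 × 1.53 × (175 − 124) = 1427.9 kJ/s
Energy balance on cold side (adiabatic exchanger): Q = ṁ_c·Cp_c·(T_c,out − T_c,in)
ṁ_c = 1427.9 / [1.74 × (74.0 − 61.2)] = 64.114 kg/s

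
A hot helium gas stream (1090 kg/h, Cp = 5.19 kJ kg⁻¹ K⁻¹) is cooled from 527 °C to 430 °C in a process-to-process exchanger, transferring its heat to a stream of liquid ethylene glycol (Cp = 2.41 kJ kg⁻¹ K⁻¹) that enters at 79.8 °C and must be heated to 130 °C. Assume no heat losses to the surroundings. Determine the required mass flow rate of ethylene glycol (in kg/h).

ṁ_c = 4540 kg/h

Heat released by hot stream: Q = 1090 × 5.19 × (527 − 430) = 548740 kJ/h
Energy balance on cold side (adiabatic exchanger): Q = ṁ_c·Cp_c·(T_c,out − T_c,in)
ṁ_c = 548740 / [2.41 × (130 − 79.8)] = 4535.7 kg/h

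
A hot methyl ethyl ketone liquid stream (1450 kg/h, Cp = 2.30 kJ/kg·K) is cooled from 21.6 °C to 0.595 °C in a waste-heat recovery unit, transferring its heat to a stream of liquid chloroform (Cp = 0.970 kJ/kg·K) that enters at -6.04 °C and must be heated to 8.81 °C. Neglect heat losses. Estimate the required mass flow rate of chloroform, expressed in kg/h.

Heat released by hot stream: Q = 1450 × 2.30 × (21.6 − 0.595) = 70052 kJ/h
Energy balance on cold side (adiabatic exchanger): Q = ṁ_c·Cp_c·(T_c,out − T_c,in)
ṁ_c = 70052 / [0.970 × (8.81 − -6.04)] = 4863.2 kg/h

ṁ_c = 4860 kg/h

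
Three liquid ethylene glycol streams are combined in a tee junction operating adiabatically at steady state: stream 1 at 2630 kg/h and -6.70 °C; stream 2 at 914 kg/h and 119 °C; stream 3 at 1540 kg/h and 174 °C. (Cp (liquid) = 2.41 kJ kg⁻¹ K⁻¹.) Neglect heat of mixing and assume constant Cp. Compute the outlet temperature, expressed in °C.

T_out = 70.6 °C

Adiabatic, steady state ⇒ Σ ṁᵢCp,ᵢ(T_out − Tᵢ) = 0
T_out = Σ ṁᵢCp,ᵢTᵢ / Σ ṁᵢCp,ᵢ
      = 865440 / 12252 = 70.634 °C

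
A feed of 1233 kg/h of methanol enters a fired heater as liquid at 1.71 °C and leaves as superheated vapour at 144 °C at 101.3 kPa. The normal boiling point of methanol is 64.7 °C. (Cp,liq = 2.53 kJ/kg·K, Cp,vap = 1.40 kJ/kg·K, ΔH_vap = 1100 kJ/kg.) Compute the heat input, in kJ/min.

liquid 1.71→64.7 °C: 159.36 kJ/kg
vaporisation at 64.7 °C: 1100 kJ/kg
vapour 64.7→144 °C: 111.02 kJ/kg
Δh = 159.36 + 1100 + 111.02 = 1370.4 kJ/kg
Q = ṁ·Δh = 1233 kg/h × 1370.4 kJ/kg = 1.6897e+06 kJ/h
|Q| = 469.36 kW = 28161 kJ/min

Q = 28200 kJ/min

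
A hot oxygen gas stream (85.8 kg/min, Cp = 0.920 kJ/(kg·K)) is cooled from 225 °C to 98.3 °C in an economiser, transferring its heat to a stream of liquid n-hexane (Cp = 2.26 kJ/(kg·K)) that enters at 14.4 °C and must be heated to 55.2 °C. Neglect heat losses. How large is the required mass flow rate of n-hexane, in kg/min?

ṁ_c = 108 kg/min

Heat released by hot stream: Q = 85.8 × 0.920 × (225 − 98.3) = 10001 kJ/min
Energy balance on cold side (adiabatic exchanger): Q = ṁ_c·Cp_c·(T_c,out − T_c,in)
ṁ_c = 10001 / [2.26 × (55.2 − 14.4)] = 108.46 kg/min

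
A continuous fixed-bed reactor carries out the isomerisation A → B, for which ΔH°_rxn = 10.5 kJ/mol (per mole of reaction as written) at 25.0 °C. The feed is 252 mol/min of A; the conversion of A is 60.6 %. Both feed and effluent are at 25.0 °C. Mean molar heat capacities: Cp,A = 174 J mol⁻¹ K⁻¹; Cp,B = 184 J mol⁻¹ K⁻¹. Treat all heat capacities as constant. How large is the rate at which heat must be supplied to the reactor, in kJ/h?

Q_in = 96200 kJ/h

Extent of reaction ξ = 0.606 × 252 = 152.71 mol/min
Reaction term: ξ·ΔH°_rxn = 152.71 × 10.5 = 1603.5 kJ/min
Q = ΔH = 1603.5 kJ/min = 26.725 kW
Heat supplied = 96209 kJ/h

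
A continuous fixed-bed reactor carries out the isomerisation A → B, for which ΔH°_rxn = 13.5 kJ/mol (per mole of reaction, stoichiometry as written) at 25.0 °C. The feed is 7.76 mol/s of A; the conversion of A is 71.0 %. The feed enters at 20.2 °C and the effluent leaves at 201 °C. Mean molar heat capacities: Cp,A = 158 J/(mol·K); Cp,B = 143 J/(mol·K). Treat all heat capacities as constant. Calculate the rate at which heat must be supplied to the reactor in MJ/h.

Extent of reaction ξ = 0.710 × 7.76 = 5.5096 mol/s
Reaction term: ξ·ΔH°_rxn = 5.5096 × 13.5 = 74.38 kJ/s
Sensible, feed 20.2→25 °C: 5.8852 kJ/s
Outlet flows (mol/s): A 2.2504, B 5.5096
Sensible, products 25→201 °C: 201.24 kJ/s
Q = ΔH = 281.51 kJ/s = 281.51 kW
Heat supplied = 1013.4 MJ/h

Q_in = 1010 MJ/h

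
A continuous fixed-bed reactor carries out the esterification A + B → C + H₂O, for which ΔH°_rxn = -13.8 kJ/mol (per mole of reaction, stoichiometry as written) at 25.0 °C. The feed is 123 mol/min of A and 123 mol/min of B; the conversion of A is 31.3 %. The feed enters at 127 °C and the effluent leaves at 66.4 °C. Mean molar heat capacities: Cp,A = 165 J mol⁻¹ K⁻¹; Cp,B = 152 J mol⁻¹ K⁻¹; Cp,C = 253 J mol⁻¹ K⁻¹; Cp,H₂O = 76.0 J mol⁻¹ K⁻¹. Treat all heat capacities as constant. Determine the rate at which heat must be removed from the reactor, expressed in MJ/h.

Extent of reaction ξ = 0.313 × 123 = 38.499 mol/min
Reaction term: ξ·ΔH°_rxn = 38.499 × -13.8 = -531.29 kJ/min
Sensible, feed 127→25 °C: -3977.1 kJ/min
Outlet flows (mol/min): A 84.501, B 84.501, C 38.499, H₂O 38.499
Sensible, products 25→66.4 °C: 1633.4 kJ/min
Q = ΔH = -2875 kJ/min = -47.917 kW
Heat removed = 172.5 MJ/h

Q_out = 173 MJ/h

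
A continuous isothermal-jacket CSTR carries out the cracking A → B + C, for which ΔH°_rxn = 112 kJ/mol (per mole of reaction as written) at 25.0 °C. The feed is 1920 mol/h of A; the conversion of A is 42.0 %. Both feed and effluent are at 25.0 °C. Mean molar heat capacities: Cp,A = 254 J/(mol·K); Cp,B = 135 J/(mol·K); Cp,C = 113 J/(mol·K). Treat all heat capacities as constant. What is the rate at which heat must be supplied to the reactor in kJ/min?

Q_in = 1510 kJ/min

Extent of reaction ξ = 0.420 × 1920 = 806.4 mol/h
Reaction term: ξ·ΔH°_rxn = 806.4 × 112 = 90317 kJ/h
Q = ΔH = 90317 kJ/h = 25.088 kW
Heat supplied = 1505.3 kJ/min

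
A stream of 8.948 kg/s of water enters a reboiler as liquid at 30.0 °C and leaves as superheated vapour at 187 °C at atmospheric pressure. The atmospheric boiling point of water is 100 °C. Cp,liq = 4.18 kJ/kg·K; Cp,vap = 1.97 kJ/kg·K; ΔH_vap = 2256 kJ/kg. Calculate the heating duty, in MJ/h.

Q = 87600 MJ/h

liquid 30.0→100 °C: 292.6 kJ/kg
vaporisation at 100 °C: 2256 kJ/kg
vapour 100→187 °C: 171.39 kJ/kg
Δh = 292.6 + 2256 + 171.39 = 2720 kJ/kg
Q = ṁ·Δh = 8.948 kg/s × 2720 kJ/kg = 24338 kJ/s
|Q| = 24338 kW = 87618 MJ/h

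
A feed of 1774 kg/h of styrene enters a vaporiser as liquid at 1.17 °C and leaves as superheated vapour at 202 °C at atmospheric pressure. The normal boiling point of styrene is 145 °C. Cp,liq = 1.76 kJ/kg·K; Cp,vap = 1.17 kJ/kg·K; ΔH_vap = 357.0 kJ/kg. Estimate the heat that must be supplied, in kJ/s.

Q = 334 kJ/s

liquid 1.17→145 °C: 253.14 kJ/kg
vaporisation at 145 °C: 357 kJ/kg
vapour 145→202 °C: 66.69 kJ/kg
Δh = 253.14 + 357 + 66.69 = 676.83 kJ/kg
Q = ṁ·Δh = 1774 kg/h × 676.83 kJ/kg = 1.2007e+06 kJ/h
|Q| = 333.53 kW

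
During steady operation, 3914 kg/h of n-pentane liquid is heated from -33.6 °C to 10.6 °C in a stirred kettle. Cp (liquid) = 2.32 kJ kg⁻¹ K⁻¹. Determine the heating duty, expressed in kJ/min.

Q = ṁ·Cp·ΔT = 3914 × 2.32 × (10.6 − -33.6) = 401360 kJ/h
Converting: 401360 / 3600 s = 111.49 kW
Heating duty = 6689.3 kJ/min

Q = 6690 kJ/min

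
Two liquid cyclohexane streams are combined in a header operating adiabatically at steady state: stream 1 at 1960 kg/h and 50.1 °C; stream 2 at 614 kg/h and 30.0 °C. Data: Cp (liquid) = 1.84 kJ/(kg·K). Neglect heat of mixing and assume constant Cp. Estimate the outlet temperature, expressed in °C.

T_out = 45.3 °C

Energy balance with Q = 0: Σ ṁᵢCp,ᵢ(T_out − Tᵢ) = 0
T_out = Σ ṁᵢCp,ᵢTᵢ / Σ ṁᵢCp,ᵢ
      = 214570 / 4736.2 = 45.305 °C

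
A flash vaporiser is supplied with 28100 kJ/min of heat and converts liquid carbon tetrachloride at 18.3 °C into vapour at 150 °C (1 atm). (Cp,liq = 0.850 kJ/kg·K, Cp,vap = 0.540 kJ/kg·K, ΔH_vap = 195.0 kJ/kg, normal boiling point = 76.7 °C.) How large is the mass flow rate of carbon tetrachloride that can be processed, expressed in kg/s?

ṁ = 1.65 kg/s

Δh = 0.850×(76.7−18.3) + 195.0 + 0.540×(150−76.7) = 284.22 kJ/kg
Q = 28100 kJ/min = 468.33 kJ/s = 468.33 kJ/s
ṁ = Q/Δh = 468.33 / 284.22 = 1.6478 kg/s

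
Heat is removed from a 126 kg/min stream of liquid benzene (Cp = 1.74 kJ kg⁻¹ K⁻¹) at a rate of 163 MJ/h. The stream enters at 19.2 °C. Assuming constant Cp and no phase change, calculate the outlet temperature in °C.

Q = 163 MJ/h = 2716.7 kJ/min
ΔT = Q/(ṁ·Cp) = 2716.7/(126×1.74) = 12.391 K
T_out = 19.2 − 12.391 = 6.8087 °C

T_out = 6.81 °C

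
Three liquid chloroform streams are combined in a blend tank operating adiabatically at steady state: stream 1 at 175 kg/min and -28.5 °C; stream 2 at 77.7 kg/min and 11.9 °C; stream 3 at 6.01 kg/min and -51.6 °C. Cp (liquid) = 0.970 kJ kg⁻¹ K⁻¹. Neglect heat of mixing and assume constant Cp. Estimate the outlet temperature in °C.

Adiabatic, steady state ⇒ Σ ṁᵢCp,ᵢ(T_out − Tᵢ) = 0
Σ ṁᵢCp,ᵢTᵢ = 175×0.970×-28.5 + 77.7×0.970×11.9 + 6.01×0.970×-51.6 = -4241.8
Σ ṁᵢCp,ᵢ = 175×0.970 + 77.7×0.970 + 6.01×0.970 = 250.95
T_out = -4241.8 / 250.95 = -16.903 °C

T_out = -16.9 °C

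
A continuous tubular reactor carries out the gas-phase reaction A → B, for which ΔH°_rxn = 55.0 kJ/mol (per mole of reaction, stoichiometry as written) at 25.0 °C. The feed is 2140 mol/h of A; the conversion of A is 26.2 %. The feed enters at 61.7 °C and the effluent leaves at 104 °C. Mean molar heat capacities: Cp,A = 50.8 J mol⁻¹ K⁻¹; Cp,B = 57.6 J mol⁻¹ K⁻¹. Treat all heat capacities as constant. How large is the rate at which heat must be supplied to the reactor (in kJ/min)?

Q_in = 596 kJ/min

Extent of reaction ξ = 0.262 × 2140 = 560.68 mol/h
Reaction term: ξ·ΔH°_rxn = 560.68 × 55.0 = 30837 kJ/h
Sensible, feed 61.7→25 °C: -3989.7 kJ/h
Outlet flows (mol/h): A 1579.3, B 560.68
Sensible, products 25→104 °C: 8889.4 kJ/h
Q = ΔH = 35737 kJ/h = 9.927 kW
Heat supplied = 595.62 kJ/min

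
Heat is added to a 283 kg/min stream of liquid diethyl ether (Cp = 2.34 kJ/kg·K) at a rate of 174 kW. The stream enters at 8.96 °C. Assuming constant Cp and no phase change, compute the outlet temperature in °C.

Q = 174 kW = 10440 kJ/min
ΔT = Q/(ṁ·Cp) = 10440/(283×2.34) = 15.765 K
T_out = 8.96 + 15.765 = 24.725 °C

T_out = 24.7 °C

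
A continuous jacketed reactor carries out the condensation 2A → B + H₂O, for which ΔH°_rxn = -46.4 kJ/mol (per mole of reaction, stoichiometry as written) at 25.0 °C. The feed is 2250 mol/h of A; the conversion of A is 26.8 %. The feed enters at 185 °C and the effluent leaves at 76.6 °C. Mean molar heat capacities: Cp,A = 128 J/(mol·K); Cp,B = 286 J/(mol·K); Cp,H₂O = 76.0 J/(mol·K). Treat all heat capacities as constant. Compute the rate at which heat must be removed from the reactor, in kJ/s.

Q_out = 12.1 kJ/s

Extent of reaction ξ = 0.268 × 2250 / 2 = 301.5 mol/h
Reaction term: ξ·ΔH°_rxn = 301.5 × -46.4 = -13990 kJ/h
Sensible, feed 185→25 °C: -46080 kJ/h
Outlet flows (mol/h): A 1647, B 301.5, H₂O 301.5
Sensible, products 25→76.6 °C: 16510 kJ/h
Q = ΔH = -43560 kJ/h = -12.1 kW
Heat removed = 12.1 kJ/s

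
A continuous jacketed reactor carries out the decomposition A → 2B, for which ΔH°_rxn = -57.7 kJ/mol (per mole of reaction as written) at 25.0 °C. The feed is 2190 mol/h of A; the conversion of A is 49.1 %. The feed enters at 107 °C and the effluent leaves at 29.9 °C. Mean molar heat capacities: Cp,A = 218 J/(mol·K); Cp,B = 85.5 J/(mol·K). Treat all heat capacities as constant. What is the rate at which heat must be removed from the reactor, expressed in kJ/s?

Extent of reaction ξ = 0.491 × 2190 = 1075.3 mol/h
Reaction term: ξ·ΔH°_rxn = 1075.3 × -57.7 = -62044 kJ/h
Sensible, feed 107→25 °C: -39148 kJ/h
Outlet flows (mol/h): A 1114.7, B 2150.6
Sensible, products 25→29.9 °C: 2091.7 kJ/h
Q = ΔH = -99101 kJ/h = -27.528 kW
Heat removed = 27.528 kJ/s

Q_out = 27.5 kJ/s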